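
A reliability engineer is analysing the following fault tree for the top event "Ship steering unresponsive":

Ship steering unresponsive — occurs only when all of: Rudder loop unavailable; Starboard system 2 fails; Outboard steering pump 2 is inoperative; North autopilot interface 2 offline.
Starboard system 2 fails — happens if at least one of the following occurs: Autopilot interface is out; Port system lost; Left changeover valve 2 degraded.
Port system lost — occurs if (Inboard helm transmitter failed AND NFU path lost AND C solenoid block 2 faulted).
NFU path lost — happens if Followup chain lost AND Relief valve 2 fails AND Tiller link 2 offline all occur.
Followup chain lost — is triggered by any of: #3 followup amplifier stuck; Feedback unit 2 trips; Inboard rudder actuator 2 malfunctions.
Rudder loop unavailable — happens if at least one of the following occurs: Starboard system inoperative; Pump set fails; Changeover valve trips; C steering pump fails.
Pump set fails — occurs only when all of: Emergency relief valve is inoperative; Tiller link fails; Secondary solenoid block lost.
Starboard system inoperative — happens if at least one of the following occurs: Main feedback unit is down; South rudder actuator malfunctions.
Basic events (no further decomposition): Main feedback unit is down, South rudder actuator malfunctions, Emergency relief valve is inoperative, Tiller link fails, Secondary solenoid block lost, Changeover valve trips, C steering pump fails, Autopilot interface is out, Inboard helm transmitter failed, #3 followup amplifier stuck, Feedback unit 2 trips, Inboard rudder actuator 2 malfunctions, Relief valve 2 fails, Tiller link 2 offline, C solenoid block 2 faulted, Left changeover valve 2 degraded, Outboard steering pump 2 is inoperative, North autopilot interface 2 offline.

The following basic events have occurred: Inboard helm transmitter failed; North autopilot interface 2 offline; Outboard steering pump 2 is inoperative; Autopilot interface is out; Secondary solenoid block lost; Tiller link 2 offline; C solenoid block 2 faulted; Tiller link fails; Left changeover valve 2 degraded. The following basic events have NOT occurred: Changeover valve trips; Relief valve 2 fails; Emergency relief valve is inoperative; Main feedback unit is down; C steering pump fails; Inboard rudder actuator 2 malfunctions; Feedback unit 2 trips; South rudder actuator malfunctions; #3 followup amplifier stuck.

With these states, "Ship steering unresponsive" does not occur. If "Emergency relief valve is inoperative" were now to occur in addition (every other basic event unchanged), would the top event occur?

Yes

Counterfactual: set "Emergency relief valve is inoperative" to occurred.
Starboard system inoperative [OR]: Main feedback unit is down=not, South rudder actuator malfunctions=not → no input occurs → does not occur.
Pump set fails [AND]: Emergency relief valve is inoperative=occurs, Tiller link fails=occurs, Secondary solenoid block lost=occurs → all inputs occur → occurs.
Rudder loop unavailable [OR]: Starboard system inoperative=not, Pump set fails=occurs, Changeover valve trips=not, C steering pump fails=not → at least one input occurs → occurs.
Followup chain lost [OR]: #3 followup amplifier stuck=not, Feedback unit 2 trips=not, Inboard rudder actuator 2 malfunctions=not → no input occurs → does not occur.
NFU path lost [AND]: Followup chain lost=not, Relief valve 2 fails=not, Tiller link 2 offline=occurs → not all inputs occur → does not occur.
Port system lost [AND]: Inboard helm transmitter failed=occurs, NFU path lost=not, C solenoid block 2 faulted=occurs → not all inputs occur → does not occur.
Starboard system 2 fails [OR]: Autopilot interface is out=occurs, Port system lost=not, Left changeover valve 2 degraded=occurs → at least one input occurs → occurs.
Ship steering unresponsive [AND]: Rudder loop unavailable=occurs, Starboard system 2 fails=occurs, Outboard steering pump 2 is inoperative=occurs, North autopilot interface 2 offline=occurs → all inputs occur → occurs.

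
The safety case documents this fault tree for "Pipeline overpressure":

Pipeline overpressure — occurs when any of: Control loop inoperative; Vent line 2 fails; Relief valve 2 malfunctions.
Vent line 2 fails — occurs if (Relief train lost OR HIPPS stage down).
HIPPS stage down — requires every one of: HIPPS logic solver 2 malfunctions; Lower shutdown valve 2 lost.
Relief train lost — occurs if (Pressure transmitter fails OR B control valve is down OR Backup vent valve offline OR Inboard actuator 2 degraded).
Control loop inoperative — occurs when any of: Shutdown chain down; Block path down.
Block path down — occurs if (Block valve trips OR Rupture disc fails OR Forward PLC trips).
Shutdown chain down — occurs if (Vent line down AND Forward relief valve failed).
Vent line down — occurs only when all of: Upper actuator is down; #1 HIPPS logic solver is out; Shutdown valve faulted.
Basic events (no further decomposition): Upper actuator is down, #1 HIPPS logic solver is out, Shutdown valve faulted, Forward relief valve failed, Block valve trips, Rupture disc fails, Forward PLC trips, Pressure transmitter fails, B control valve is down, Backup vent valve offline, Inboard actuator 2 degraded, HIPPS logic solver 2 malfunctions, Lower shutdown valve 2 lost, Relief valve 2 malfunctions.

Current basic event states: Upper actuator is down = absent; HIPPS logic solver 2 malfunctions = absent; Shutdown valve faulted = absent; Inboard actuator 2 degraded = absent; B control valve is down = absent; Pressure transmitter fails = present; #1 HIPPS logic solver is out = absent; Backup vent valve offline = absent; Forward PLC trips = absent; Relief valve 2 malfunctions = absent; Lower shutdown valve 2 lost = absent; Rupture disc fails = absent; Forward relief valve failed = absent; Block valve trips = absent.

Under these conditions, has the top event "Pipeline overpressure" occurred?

Yes

Vent line down [AND]: Upper actuator is down=not, #1 HIPPS logic solver is out=not, Shutdown valve faulted=not → not all inputs occur → does not occur.
Shutdown chain down [AND]: Vent line down=not, Forward relief valve failed=not → not all inputs occur → does not occur.
Block path down [OR]: Block valve trips=not, Rupture disc fails=not, Forward PLC trips=not → no input occurs → does not occur.
Control loop inoperative [OR]: Shutdown chain down=not, Block path down=not → no input occurs → does not occur.
Relief train lost [OR]: Pressure transmitter fails=occurs, B control valve is down=not, Backup vent valve offline=not, Inboard actuator 2 degraded=not → at least one input occurs → occurs.
HIPPS stage down [AND]: HIPPS logic solver 2 malfunctions=not, Lower shutdown valve 2 lost=not → not all inputs occur → does not occur.
Vent line 2 fails [OR]: Relief train lost=occurs, HIPPS stage down=not → at least one input occurs → occurs.
Pipeline overpressure [OR]: Control loop inoperative=not, Vent line 2 fails=occurs, Relief valve 2 malfunctions=not → at least one input occurs → occurs.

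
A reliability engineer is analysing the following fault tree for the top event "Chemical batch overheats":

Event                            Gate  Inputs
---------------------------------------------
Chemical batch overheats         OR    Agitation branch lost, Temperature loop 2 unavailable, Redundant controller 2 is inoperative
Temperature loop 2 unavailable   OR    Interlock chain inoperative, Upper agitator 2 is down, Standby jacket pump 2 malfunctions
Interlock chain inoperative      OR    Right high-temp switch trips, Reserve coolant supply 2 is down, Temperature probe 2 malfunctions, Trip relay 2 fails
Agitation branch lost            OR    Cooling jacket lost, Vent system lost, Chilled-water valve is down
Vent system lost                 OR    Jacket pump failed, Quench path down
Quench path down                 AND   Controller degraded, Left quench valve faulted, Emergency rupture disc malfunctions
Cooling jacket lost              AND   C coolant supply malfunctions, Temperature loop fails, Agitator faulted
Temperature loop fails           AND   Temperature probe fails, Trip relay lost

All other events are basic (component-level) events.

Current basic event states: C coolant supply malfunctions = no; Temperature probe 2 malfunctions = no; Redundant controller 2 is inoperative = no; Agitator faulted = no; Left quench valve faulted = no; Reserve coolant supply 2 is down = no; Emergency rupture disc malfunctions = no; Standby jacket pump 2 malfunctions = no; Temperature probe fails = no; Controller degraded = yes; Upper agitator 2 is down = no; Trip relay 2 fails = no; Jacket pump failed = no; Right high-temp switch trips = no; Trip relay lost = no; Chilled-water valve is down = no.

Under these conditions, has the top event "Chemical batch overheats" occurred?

Temperature loop fails [AND]: Temperature probe fails=not, Trip relay lost=not → not all inputs occur → does not occur.
Cooling jacket lost [AND]: C coolant supply malfunctions=not, Temperature loop fails=not, Agitator faulted=not → not all inputs occur → does not occur.
Quench path down [AND]: Controller degraded=occurs, Left quench valve faulted=not, Emergency rupture disc malfunctions=not → not all inputs occur → does not occur.
Vent system lost [OR]: Jacket pump failed=not, Quench path down=not → no input occurs → does not occur.
Agitation branch lost [OR]: Cooling jacket lost=not, Vent system lost=not, Chilled-water valve is down=not → no input occurs → does not occur.
Interlock chain inoperative [OR]: Right high-temp switch trips=not, Reserve coolant supply 2 is down=not, Temperature probe 2 malfunctions=not, Trip relay 2 fails=not → no input occurs → does not occur.
Temperature loop 2 unavailable [OR]: Interlock chain inoperative=not, Upper agitator 2 is down=not, Standby jacket pump 2 malfunctions=not → no input occurs → does not occur.
Chemical batch overheats [OR]: Agitation branch lost=not, Temperature loop 2 unavailable=not, Redundant controller 2 is inoperative=not → no input occurs → does not occur.

No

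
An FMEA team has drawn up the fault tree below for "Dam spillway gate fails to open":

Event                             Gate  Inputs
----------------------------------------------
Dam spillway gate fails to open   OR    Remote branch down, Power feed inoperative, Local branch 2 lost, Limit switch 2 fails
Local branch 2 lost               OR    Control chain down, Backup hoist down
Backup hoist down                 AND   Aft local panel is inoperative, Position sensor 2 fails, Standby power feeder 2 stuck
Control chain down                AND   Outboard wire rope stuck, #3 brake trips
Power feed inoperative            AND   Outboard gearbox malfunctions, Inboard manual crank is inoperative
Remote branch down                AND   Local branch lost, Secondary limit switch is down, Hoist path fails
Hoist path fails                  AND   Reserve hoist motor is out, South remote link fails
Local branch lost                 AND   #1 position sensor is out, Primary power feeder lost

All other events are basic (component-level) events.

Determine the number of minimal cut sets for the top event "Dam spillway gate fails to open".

5

Local branch lost [AND]: one cut set from each child combined → 1 × 1 = 1 cut set(s).
Hoist path fails [AND]: one cut set from each child combined → 1 × 1 = 1 cut set(s).
Remote branch down [AND]: one cut set from each child combined → 1 × 1 × 1 = 1 cut set(s).
Power feed inoperative [AND]: one cut set from each child combined → 1 × 1 = 1 cut set(s).
Control chain down [AND]: one cut set from each child combined → 1 × 1 = 1 cut set(s).
Backup hoist down [AND]: one cut set from each child combined → 1 × 1 × 1 = 1 cut set(s).
Local branch 2 lost [OR]: union of children's cut sets → 2 cut set(s).
Dam spillway gate fails to open [OR]: union of children's cut sets → 5 cut set(s).
Minimal cut sets: {#1 position sensor is out, Primary power feeder lost, Reserve hoist motor is out, Secondary limit switch is down, South remote link fails}; {Inboard manual crank is inoperative, Outboard gearbox malfunctions}; {#3 brake trips, Outboard wire rope stuck}; {Aft local panel is inoperative, Position sensor 2 fails, Standby power feeder 2 stuck}; {Limit switch 2 fails}.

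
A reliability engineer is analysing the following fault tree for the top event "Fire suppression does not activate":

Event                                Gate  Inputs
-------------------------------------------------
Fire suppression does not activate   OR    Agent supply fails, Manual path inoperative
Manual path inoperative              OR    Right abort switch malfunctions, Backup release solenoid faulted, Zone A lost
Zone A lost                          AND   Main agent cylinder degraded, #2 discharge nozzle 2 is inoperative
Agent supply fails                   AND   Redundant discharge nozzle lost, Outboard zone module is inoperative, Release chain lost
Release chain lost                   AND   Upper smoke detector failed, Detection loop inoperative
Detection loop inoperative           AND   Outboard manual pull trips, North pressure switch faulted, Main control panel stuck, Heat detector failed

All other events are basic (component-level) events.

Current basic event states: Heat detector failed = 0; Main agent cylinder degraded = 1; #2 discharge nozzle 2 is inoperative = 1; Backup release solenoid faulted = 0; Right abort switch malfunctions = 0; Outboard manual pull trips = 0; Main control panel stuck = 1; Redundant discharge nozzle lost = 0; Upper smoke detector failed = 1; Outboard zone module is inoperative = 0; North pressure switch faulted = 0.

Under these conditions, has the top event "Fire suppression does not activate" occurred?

Yes

Detection loop inoperative [AND]: Outboard manual pull trips=not, North pressure switch faulted=not, Main control panel stuck=occurs, Heat detector failed=not → not all inputs occur → does not occur.
Release chain lost [AND]: Upper smoke detector failed=occurs, Detection loop inoperative=not → not all inputs occur → does not occur.
Agent supply fails [AND]: Redundant discharge nozzle lost=not, Outboard zone module is inoperative=not, Release chain lost=not → not all inputs occur → does not occur.
Zone A lost [AND]: Main agent cylinder degraded=occurs, #2 discharge nozzle 2 is inoperative=occurs → all inputs occur → occurs.
Manual path inoperative [OR]: Right abort switch malfunctions=not, Backup release solenoid faulted=not, Zone A lost=occurs → at least one input occurs → occurs.
Fire suppression does not activate [OR]: Agent supply fails=not, Manual path inoperative=occurs → at least one input occurs → occurs.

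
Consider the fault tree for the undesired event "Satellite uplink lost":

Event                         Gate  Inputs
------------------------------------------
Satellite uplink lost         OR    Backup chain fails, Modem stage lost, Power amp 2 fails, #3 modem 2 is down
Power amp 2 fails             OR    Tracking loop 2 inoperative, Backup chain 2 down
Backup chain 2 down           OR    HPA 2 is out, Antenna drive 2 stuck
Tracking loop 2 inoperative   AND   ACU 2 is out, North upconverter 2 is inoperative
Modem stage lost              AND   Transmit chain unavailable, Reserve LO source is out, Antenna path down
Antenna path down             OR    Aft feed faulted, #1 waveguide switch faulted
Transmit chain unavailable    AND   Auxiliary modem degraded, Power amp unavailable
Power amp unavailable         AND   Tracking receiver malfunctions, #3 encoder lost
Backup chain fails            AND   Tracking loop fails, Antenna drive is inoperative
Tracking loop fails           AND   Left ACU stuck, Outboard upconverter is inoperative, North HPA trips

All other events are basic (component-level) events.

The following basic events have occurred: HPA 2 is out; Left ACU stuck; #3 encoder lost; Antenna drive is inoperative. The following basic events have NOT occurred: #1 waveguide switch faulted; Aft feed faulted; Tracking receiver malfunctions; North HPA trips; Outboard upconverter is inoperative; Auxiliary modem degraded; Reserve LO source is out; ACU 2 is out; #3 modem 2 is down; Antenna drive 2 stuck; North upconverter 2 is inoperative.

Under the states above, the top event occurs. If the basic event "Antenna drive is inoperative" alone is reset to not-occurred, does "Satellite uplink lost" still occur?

Yes

Counterfactual: set "Antenna drive is inoperative" to not occurred.
Tracking loop fails [AND]: Left ACU stuck=occurs, Outboard upconverter is inoperative=not, North HPA trips=not → not all inputs occur → does not occur.
Backup chain fails [AND]: Tracking loop fails=not, Antenna drive is inoperative=not → not all inputs occur → does not occur.
Power amp unavailable [AND]: Tracking receiver malfunctions=not, #3 encoder lost=occurs → not all inputs occur → does not occur.
Transmit chain unavailable [AND]: Auxiliary modem degraded=not, Power amp unavailable=not → not all inputs occur → does not occur.
Antenna path down [OR]: Aft feed faulted=not, #1 waveguide switch faulted=not → no input occurs → does not occur.
Modem stage lost [AND]: Transmit chain unavailable=not, Reserve LO source is out=not, Antenna path down=not → not all inputs occur → does not occur.
Tracking loop 2 inoperative [AND]: ACU 2 is out=not, North upconverter 2 is inoperative=not → not all inputs occur → does not occur.
Backup chain 2 down [OR]: HPA 2 is out=occurs, Antenna drive 2 stuck=not → at least one input occurs → occurs.
Power amp 2 fails [OR]: Tracking loop 2 inoperative=not, Backup chain 2 down=occurs → at least one input occurs → occurs.
Satellite uplink lost [OR]: Backup chain fails=not, Modem stage lost=not, Power amp 2 fails=occurs, #3 modem 2 is down=not → at least one input occurs → occurs.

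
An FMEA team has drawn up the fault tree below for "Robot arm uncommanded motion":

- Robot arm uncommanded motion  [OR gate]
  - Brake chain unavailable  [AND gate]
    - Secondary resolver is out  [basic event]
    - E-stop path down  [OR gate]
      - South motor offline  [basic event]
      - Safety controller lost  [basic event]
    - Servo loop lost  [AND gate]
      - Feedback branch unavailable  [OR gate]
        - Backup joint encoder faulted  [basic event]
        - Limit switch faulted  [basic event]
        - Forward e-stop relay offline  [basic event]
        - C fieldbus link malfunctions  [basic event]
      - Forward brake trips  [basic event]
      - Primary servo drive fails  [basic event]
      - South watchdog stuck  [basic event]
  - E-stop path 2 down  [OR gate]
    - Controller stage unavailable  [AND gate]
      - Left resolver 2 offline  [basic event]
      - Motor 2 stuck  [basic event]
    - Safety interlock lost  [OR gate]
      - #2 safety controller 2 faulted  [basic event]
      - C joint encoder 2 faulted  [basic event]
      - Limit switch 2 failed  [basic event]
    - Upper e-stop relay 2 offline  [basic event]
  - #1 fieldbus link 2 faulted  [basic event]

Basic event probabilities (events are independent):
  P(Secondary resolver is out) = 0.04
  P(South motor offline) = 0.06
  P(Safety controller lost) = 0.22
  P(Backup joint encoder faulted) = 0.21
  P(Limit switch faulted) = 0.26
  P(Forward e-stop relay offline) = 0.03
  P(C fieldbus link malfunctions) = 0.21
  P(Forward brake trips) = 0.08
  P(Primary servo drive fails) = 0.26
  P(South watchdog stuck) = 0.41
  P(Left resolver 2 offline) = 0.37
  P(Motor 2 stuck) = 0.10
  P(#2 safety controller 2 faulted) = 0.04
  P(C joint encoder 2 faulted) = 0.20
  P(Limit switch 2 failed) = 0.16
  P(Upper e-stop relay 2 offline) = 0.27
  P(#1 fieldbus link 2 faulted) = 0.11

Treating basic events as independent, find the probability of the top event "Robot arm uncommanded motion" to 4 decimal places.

0.5964

P(E-stop path down) [OR] = 1 − (1−0.06) × (1−0.22) = 0.266800
P(Feedback branch unavailable) [OR] = 1 − (1−0.21) × (1−0.26) × (1−0.03) × (1−0.21) = 0.552021
P(Servo loop lost) [AND] = 0.552021 × 0.08 × 0.26 × 0.41 = 0.004708
P(Brake chain unavailable) [AND] = 0.04 × 0.266800 × 0.004708 = 0.000050
P(Controller stage unavailable) [AND] = 0.37 × 0.10 = 0.037000
P(Safety interlock lost) [OR] = 1 − (1−0.04) × (1−0.20) × (1−0.16) = 0.354880
P(E-stop path 2 down) [OR] = 1 − (1−0.037000) × (1−0.354880) × (1−0.27) = 0.546487
P(Robot arm uncommanded motion) [OR] = 1 − (1−0.000050) × (1−0.546487) × (1−0.11) = 0.596394
Rounded to 4 decimal places: P(Robot arm uncommanded motion) ≈ 0.5964.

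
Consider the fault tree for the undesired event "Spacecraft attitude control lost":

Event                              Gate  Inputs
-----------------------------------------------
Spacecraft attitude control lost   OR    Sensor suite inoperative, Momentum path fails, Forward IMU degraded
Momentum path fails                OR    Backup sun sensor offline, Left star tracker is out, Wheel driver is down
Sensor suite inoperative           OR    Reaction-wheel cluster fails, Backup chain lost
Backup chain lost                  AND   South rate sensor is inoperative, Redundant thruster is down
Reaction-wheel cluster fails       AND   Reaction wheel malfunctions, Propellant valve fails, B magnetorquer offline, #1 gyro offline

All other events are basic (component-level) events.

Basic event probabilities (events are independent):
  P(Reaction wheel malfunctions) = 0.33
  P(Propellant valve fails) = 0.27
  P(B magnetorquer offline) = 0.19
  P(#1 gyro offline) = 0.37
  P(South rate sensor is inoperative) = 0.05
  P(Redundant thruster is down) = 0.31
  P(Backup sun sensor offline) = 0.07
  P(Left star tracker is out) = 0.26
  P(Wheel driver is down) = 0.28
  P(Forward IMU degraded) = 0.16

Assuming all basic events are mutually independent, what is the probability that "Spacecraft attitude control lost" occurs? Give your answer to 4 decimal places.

P(Reaction-wheel cluster fails) [AND] = 0.33 × 0.27 × 0.19 × 0.37 = 0.006264
P(Backup chain lost) [AND] = 0.05 × 0.31 = 0.015500
P(Sensor suite inoperative) [OR] = 1 − (1−0.006264) × (1−0.015500) = 0.021667
P(Momentum path fails) [OR] = 1 − (1−0.07) × (1−0.26) × (1−0.28) = 0.504496
P(Spacecraft attitude control lost) [OR] = 1 − (1−0.021667) × (1−0.504496) × (1−0.16) = 0.592795
Rounded to 4 decimal places: P(Spacecraft attitude control lost) ≈ 0.5928.

0.5928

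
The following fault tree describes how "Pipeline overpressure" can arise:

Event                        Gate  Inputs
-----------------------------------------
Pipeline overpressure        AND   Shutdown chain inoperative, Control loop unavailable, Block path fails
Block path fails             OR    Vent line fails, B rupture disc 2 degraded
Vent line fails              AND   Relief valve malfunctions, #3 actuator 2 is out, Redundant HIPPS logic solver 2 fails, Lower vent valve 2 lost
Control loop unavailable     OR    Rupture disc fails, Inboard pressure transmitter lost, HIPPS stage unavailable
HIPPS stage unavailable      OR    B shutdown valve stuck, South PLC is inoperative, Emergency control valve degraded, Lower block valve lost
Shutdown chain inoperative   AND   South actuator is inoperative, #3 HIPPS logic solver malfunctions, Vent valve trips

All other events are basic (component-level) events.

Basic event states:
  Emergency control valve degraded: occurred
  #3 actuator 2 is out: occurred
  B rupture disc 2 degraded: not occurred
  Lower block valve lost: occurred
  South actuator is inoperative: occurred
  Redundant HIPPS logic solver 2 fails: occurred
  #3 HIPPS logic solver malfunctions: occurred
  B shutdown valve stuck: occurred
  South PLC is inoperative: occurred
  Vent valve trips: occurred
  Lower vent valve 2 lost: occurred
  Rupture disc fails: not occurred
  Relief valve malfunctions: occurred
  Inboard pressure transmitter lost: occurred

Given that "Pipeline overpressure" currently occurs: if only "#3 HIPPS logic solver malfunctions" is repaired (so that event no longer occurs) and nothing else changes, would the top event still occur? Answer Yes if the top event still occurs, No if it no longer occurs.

No

Counterfactual: set "#3 HIPPS logic solver malfunctions" to not occurred.
Shutdown chain inoperative [AND]: South actuator is inoperative=occurs, #3 HIPPS logic solver malfunctions=not, Vent valve trips=occurs → not all inputs occur → does not occur.
HIPPS stage unavailable [OR]: B shutdown valve stuck=occurs, South PLC is inoperative=occurs, Emergency control valve degraded=occurs, Lower block valve lost=occurs → at least one input occurs → occurs.
Control loop unavailable [OR]: Rupture disc fails=not, Inboard pressure transmitter lost=occurs, HIPPS stage unavailable=occurs → at least one input occurs → occurs.
Vent line fails [AND]: Relief valve malfunctions=occurs, #3 actuator 2 is out=occurs, Redundant HIPPS logic solver 2 fails=occurs, Lower vent valve 2 lost=occurs → all inputs occur → occurs.
Block path fails [OR]: Vent line fails=occurs, B rupture disc 2 degraded=not → at least one input occurs → occurs.
Pipeline overpressure [AND]: Shutdown chain inoperative=not, Control loop unavailable=occurs, Block path fails=occurs → not all inputs occur → does not occur.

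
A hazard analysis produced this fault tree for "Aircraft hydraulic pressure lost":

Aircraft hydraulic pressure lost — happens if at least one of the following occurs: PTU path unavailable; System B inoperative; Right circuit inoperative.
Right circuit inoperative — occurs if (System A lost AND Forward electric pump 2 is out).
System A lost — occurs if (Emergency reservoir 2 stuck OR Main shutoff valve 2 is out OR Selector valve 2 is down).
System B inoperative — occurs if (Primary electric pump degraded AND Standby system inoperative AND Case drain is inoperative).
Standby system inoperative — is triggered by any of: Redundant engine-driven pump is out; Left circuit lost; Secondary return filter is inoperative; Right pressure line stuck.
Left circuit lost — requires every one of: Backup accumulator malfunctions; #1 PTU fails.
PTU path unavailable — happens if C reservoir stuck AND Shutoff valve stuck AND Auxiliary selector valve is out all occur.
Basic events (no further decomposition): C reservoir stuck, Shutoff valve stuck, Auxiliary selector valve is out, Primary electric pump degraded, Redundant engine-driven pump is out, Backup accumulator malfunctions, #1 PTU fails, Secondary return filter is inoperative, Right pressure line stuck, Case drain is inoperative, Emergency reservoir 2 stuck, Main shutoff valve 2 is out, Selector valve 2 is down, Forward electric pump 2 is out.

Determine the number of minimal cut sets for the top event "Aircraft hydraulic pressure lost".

PTU path unavailable [AND]: one cut set from each child combined → 1 × 1 × 1 = 1 cut set(s).
Left circuit lost [AND]: one cut set from each child combined → 1 × 1 = 1 cut set(s).
Standby system inoperative [OR]: union of children's cut sets → 4 cut set(s).
System B inoperative [AND]: one cut set from each child combined → 1 × 4 × 1 = 4 cut set(s).
System A lost [OR]: union of children's cut sets → 3 cut set(s).
Right circuit inoperative [AND]: one cut set from each child combined → 3 × 1 = 3 cut set(s).
Aircraft hydraulic pressure lost [OR]: union of children's cut sets → 8 cut set(s).
Minimal cut sets: {Auxiliary selector valve is out, C reservoir stuck, Shutoff valve stuck}; {Case drain is inoperative, Primary electric pump degraded, Redundant engine-driven pump is out}; {#1 PTU fails, Backup accumulator malfunctions, Case drain is inoperative, Primary electric pump degraded}; {Case drain is inoperative, Primary electric pump degraded, Secondary return filter is inoperative}; {Case drain is inoperative, Primary electric pump degraded, Right pressure line stuck}; {Emergency reservoir 2 stuck, Forward electric pump 2 is out}; {Forward electric pump 2 is out, Main shutoff valve 2 is out}; {Forward electric pump 2 is out, Selector valve 2 is down}.

8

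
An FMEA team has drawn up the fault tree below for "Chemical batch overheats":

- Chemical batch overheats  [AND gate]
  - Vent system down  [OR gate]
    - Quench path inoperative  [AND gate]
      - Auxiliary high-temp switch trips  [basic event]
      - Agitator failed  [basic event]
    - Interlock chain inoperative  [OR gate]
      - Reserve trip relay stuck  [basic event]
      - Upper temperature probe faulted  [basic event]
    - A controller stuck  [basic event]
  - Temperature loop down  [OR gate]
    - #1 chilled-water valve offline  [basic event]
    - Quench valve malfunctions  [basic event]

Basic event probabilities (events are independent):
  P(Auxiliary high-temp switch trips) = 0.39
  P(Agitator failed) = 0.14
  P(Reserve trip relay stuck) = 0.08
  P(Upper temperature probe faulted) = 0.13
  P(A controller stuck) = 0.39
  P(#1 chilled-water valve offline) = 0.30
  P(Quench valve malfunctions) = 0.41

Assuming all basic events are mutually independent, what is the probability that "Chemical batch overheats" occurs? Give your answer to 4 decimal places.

0.3160

P(Quench path inoperative) [AND] = 0.39 × 0.14 = 0.054600
P(Interlock chain inoperative) [OR] = 1 − (1−0.08) × (1−0.13) = 0.199600
P(Vent system down) [OR] = 1 − (1−0.054600) × (1−0.199600) × (1−0.39) = 0.538414
P(Temperature loop down) [OR] = 1 − (1−0.30) × (1−0.41) = 0.587000
P(Chemical batch overheats) [AND] = 0.538414 × 0.587000 = 0.316049
Rounded to 4 decimal places: P(Chemical batch overheats) ≈ 0.3160.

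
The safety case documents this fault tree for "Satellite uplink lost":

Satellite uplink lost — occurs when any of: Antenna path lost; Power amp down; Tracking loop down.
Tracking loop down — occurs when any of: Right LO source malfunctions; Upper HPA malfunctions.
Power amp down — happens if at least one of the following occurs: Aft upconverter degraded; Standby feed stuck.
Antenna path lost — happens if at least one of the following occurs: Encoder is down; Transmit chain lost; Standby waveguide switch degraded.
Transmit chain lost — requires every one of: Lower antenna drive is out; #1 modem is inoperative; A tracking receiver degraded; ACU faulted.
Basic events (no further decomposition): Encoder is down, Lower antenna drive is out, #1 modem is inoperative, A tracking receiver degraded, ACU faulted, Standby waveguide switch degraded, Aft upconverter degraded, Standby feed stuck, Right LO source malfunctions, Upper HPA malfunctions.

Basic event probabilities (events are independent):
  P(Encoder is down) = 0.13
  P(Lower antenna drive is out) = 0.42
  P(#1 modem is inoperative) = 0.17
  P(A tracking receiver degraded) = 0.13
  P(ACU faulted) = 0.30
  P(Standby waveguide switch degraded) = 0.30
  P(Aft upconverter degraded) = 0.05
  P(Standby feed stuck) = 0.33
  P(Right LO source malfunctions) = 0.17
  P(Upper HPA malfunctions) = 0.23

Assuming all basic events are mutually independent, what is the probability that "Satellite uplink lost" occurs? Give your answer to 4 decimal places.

P(Transmit chain lost) [AND] = 0.42 × 0.17 × 0.13 × 0.30 = 0.002785
P(Antenna path lost) [OR] = 1 − (1−0.13) × (1−0.002785) × (1−0.30) = 0.392696
P(Power amp down) [OR] = 1 − (1−0.05) × (1−0.33) = 0.363500
P(Tracking loop down) [OR] = 1 − (1−0.17) × (1−0.23) = 0.360900
P(Satellite uplink lost) [OR] = 1 − (1−0.392696) × (1−0.363500) × (1−0.360900) = 0.752957
Rounded to 4 decimal places: P(Satellite uplink lost) ≈ 0.7530.

0.7530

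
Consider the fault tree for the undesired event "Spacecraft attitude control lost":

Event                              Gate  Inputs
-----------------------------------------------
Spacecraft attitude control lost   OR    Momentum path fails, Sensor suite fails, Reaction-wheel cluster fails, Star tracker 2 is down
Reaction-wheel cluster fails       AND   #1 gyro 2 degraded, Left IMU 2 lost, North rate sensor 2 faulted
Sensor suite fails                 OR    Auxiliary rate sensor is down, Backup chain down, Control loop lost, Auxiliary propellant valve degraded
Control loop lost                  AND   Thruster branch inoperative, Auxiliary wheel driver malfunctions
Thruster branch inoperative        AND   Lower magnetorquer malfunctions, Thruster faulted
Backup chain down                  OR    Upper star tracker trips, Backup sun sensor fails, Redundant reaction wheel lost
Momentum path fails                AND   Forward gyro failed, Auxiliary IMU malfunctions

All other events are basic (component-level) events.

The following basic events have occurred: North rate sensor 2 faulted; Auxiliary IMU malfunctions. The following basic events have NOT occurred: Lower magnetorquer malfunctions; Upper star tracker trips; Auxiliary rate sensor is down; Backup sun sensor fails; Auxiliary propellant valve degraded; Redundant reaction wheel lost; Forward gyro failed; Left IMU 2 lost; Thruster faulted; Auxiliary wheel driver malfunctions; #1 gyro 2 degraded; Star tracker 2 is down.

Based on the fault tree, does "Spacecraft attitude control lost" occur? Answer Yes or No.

No

Momentum path fails [AND]: Forward gyro failed=not, Auxiliary IMU malfunctions=occurs → not all inputs occur → does not occur.
Backup chain down [OR]: Upper star tracker trips=not, Backup sun sensor fails=not, Redundant reaction wheel lost=not → no input occurs → does not occur.
Thruster branch inoperative [AND]: Lower magnetorquer malfunctions=not, Thruster faulted=not → not all inputs occur → does not occur.
Control loop lost [AND]: Thruster branch inoperative=not, Auxiliary wheel driver malfunctions=not → not all inputs occur → does not occur.
Sensor suite fails [OR]: Auxiliary rate sensor is down=not, Backup chain down=not, Control loop lost=not, Auxiliary propellant valve degraded=not → no input occurs → does not occur.
Reaction-wheel cluster fails [AND]: #1 gyro 2 degraded=not, Left IMU 2 lost=not, North rate sensor 2 faulted=occurs → not all inputs occur → does not occur.
Spacecraft attitude control lost [OR]: Momentum path fails=not, Sensor suite fails=not, Reaction-wheel cluster fails=not, Star tracker 2 is down=not → no input occurs → does not occur.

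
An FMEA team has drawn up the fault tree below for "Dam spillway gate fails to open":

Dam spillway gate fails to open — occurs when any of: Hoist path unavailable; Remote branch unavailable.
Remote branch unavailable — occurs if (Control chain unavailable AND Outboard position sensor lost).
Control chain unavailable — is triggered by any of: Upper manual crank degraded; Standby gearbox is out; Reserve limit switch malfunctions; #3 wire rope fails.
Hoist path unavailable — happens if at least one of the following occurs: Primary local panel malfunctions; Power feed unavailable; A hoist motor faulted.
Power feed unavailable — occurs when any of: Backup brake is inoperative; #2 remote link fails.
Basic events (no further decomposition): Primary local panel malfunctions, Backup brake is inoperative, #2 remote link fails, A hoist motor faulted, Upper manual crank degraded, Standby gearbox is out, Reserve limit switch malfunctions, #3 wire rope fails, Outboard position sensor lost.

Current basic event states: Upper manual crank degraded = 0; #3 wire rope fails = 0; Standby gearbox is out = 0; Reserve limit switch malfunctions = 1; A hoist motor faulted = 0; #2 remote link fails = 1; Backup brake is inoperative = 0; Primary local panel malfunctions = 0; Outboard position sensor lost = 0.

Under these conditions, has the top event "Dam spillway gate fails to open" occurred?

Yes

Power feed unavailable [OR]: Backup brake is inoperative=not, #2 remote link fails=occurs → at least one input occurs → occurs.
Hoist path unavailable [OR]: Primary local panel malfunctions=not, Power feed unavailable=occurs, A hoist motor faulted=not → at least one input occurs → occurs.
Control chain unavailable [OR]: Upper manual crank degraded=not, Standby gearbox is out=not, Reserve limit switch malfunctions=occurs, #3 wire rope fails=not → at least one input occurs → occurs.
Remote branch unavailable [AND]: Control chain unavailable=occurs, Outboard position sensor lost=not → not all inputs occur → does not occur.
Dam spillway gate fails to open [OR]: Hoist path unavailable=occurs, Remote branch unavailable=not → at least one input occurs → occurs.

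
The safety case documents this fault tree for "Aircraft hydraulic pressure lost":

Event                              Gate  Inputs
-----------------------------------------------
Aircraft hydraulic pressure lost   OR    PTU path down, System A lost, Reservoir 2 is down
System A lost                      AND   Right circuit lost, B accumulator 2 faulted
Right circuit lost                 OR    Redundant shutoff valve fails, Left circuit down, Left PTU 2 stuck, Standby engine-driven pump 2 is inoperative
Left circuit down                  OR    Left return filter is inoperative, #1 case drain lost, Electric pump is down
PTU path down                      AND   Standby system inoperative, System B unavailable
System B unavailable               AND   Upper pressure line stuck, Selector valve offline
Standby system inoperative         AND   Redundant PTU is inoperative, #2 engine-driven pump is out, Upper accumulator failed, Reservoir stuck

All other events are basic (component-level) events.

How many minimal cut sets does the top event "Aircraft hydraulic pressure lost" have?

Standby system inoperative [AND]: one cut set from each child combined → 1 × 1 × 1 × 1 = 1 cut set(s).
System B unavailable [AND]: one cut set from each child combined → 1 × 1 = 1 cut set(s).
PTU path down [AND]: one cut set from each child combined → 1 × 1 = 1 cut set(s).
Left circuit down [OR]: union of children's cut sets → 3 cut set(s).
Right circuit lost [OR]: union of children's cut sets → 6 cut set(s).
System A lost [AND]: one cut set from each child combined → 6 × 1 = 6 cut set(s).
Aircraft hydraulic pressure lost [OR]: union of children's cut sets → 8 cut set(s).
Minimal cut sets: {#2 engine-driven pump is out, Redundant PTU is inoperative, Reservoir stuck, Selector valve offline, Upper accumulator failed, Upper pressure line stuck}; {B accumulator 2 faulted, Redundant shutoff valve fails}; {B accumulator 2 faulted, Left return filter is inoperative}; {#1 case drain lost, B accumulator 2 faulted}; {B accumulator 2 faulted, Electric pump is down}; {B accumulator 2 faulted, Left PTU 2 stuck}; {B accumulator 2 faulted, Standby engine-driven pump 2 is inoperative}; {Reservoir 2 is down}.

8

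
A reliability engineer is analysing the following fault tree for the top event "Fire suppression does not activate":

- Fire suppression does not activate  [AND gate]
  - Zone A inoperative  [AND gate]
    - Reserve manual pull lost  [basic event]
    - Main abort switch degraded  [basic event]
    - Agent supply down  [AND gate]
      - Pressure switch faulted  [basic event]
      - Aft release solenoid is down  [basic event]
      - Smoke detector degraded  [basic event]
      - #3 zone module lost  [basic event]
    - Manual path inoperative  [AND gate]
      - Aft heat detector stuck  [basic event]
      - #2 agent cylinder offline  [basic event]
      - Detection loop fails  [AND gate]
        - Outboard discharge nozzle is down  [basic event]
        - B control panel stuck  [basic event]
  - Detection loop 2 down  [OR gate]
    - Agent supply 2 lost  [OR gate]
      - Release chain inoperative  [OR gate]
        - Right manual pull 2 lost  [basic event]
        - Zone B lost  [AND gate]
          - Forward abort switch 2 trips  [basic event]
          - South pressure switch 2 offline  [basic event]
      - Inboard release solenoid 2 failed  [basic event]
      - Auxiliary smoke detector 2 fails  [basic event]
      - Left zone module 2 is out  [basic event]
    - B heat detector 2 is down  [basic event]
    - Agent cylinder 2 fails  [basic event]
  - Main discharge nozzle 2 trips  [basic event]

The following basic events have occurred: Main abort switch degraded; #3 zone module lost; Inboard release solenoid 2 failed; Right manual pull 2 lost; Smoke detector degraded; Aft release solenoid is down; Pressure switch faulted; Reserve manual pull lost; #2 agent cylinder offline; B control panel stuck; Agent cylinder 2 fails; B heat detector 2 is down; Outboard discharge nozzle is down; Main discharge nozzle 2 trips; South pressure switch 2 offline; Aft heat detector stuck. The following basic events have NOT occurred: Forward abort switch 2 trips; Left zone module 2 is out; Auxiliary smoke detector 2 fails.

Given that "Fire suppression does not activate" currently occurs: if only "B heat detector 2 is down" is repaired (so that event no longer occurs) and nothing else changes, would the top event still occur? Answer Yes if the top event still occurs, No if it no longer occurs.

Counterfactual: set "B heat detector 2 is down" to not occurred.
Agent supply down [AND]: Pressure switch faulted=occurs, Aft release solenoid is down=occurs, Smoke detector degraded=occurs, #3 zone module lost=occurs → all inputs occur → occurs.
Detection loop fails [AND]: Outboard discharge nozzle is down=occurs, B control panel stuck=occurs → all inputs occur → occurs.
Manual path inoperative [AND]: Aft heat detector stuck=occurs, #2 agent cylinder offline=occurs, Detection loop fails=occurs → all inputs occur → occurs.
Zone A inoperative [AND]: Reserve manual pull lost=occurs, Main abort switch degraded=occurs, Agent supply down=occurs, Manual path inoperative=occurs → all inputs occur → occurs.
Zone B lost [AND]: Forward abort switch 2 trips=not, South pressure switch 2 offline=occurs → not all inputs occur → does not occur.
Release chain inoperative [OR]: Right manual pull 2 lost=occurs, Zone B lost=not → at least one input occurs → occurs.
Agent supply 2 lost [OR]: Release chain inoperative=occurs, Inboard release solenoid 2 failed=occurs, Auxiliary smoke detector 2 fails=not, Left zone module 2 is out=not → at least one input occurs → occurs.
Detection loop 2 down [OR]: Agent supply 2 lost=occurs, B heat detector 2 is down=not, Agent cylinder 2 fails=occurs → at least one input occurs → occurs.
Fire suppression does not activate [AND]: Zone A inoperative=occurs, Detection loop 2 down=occurs, Main discharge nozzle 2 trips=occurs → all inputs occur → occurs.

Yes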